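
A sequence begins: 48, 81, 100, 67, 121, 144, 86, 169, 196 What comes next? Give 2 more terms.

105, 225

Positions follow the repeating pattern ABB; grouping by letter gives 2 tracks.
Track A is 48, 67, 86, which is arithmetic, step +19.
Track B is 81, 100, 121, 144, 169, 196, which is perfect squares starting at 9².
Position 10 falls in track A as its term 4, giving 105.
Position 11 → track B, term 7 = 225.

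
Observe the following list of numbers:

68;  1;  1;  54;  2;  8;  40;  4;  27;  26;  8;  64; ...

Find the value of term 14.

Split by position mod 3 into 3 tracks.
Subsequence A: 68, 54, 40, 26 (arithmetic, step −14).
Subsequence B: 1, 2, 4, 8 (powers 2^0, 2^1, 2^2, …).
Subsequence C: 1, 8, 27, 64 (the cubes 1³, 2³, 3³, …).
Position 14 → subsequence B, term 5 = 16.

16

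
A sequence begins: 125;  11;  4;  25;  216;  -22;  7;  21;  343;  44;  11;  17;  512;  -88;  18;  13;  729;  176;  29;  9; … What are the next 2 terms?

Taking every 4th term gives 4 separate tracks.
Track A: 125, 216, 343, 512, 729 (the cubes 5³, 6³, 7³, …).
Track B: 11, -22, 44, -88, 176 (geometric, ×-2 each step).
Track C: 4, 7, 11, 18, 29 (Fibonacci-style (each term is the sum of the two before it)).
Track D: 25, 21, 17, 13, 9 (linear: a_n = 29 − 4·n).
Position 21 → track A, term 6 = 1000.
The 22nd slot belongs to track B; its 6th term is -352.

1000, -352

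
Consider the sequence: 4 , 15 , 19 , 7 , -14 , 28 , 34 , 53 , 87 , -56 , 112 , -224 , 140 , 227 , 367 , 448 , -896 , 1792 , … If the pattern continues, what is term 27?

Positions follow the repeating pattern AAABBB; grouping by letter gives 2 tracks.
Track A: 4, 15, 19, 34, 53, 87, 140, 227, 367. A Fibonacci-like recurrence a_n = a_{n-1} + a_{n-2}.
Track B: 7, -14, 28, -56, 112, -224, 448, -896, 1792. Geometric with ratio -2.
The 27th slot belongs to track A; its 15th term is 6587.

6587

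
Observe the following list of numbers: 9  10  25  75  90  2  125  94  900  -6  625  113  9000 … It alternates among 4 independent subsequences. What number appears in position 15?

Read the sequence 4 terms at a time; column i is its own pattern.
Subsequence A: 9, 90, 900, 9000 (multiplying by 10 each time).
Subsequence B: 10, 2, -6 (subtracting 8 each time).
Subsequence C: 25, 125, 625 (powers 5^2, 5^3, 5^4, …).
Subsequence D: 75, 94, 113 (arithmetic with common difference +19).
Position 15 → subsequence C, term 4 = 3125.

3125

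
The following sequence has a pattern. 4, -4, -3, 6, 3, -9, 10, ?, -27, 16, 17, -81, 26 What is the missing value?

10

Split by position mod 3 into 3 tracks.
Track A is 4, 6, 10, 16, 26, which is each term equals the sum of the previous two.
Track B is -4, 3, ?, 17, which is arithmetic with common difference +7.
Track C is -3, -9, -27, -81, which is geometric, ×3 each step.
So the missing entry in track B is 10.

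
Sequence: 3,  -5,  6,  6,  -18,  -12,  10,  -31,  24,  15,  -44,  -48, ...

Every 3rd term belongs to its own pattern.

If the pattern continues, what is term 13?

21

Taking every 3rd term gives 3 separate tracks.
Track A: 3, 6, 10, 15 (triangular numbers n(n+1)/2 for n = 2, 3, …).
Track B: -5, -18, -31, -44 (arithmetic with common difference −13).
Track C: 6, -12, 24, -48 (multiplying by -2 each time).
Position 13 → track A, term 5 = 21.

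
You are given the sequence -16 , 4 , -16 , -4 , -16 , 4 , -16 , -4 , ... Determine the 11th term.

Odd-indexed and even-indexed terms follow separate rules.
Stream A = -16, -16, -16, -16: the constant sequence -16.
Stream B = 4, -4, 4, -4: oscillating between 4 and -4.
The 11th slot belongs to stream A; its 6th term is -16.

-16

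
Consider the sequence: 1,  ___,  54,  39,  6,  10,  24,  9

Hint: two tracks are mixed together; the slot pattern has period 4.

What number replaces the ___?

The slot pattern repeats as AABB (period 4), so there are 2 interleaved tracks.
Track A: 1, ?, 6, 10 — the triangular numbers T_1, T_2, ….
Track B: 54, 39, 24, 9 — subtracting 15 each time.
Filling track A at index 2 by its rule yields 3.

3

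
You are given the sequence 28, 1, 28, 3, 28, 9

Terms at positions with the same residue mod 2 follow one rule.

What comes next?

Positions 1, 3, 5, … form one subsequence and positions 2, 4, 6, … form another.
Track A: 28, 28, 28 (constant 28).
Track B: 1, 3, 9 (powers of 3).
Position 7 falls in track A as its term 4, giving 28.

28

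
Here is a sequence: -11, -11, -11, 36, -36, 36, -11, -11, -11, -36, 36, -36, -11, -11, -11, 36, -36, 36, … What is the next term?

The slot pattern repeats as AAABBB (period 6), so there are 2 interleaved tracks.
Subsequence A: -11, -11, -11, -11, -11, -11, -11, -11, -11. Constant -11.
Subsequence B: 36, -36, 36, -36, 36, -36, 36, -36, 36. The oscillation 36·(−1)^(n+1).
Term 19 comes from subsequence A (its 10th entry): -11.

-11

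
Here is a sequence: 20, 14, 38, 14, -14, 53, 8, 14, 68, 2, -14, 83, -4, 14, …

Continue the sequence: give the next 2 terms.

Read the sequence 3 terms at a time; column i is its own pattern.
Track A: 20, 14, 8, 2, -4 — arithmetic, step −6.
Track B: 14, -14, 14, -14, 14 — oscillating between 14 and -14.
Track C: 38, 53, 68, 83 — adding 15 each time.
The 15th slot belongs to track C; its 5th term is 98.
Term 16 comes from track A (its 6th entry): -10.

98, -10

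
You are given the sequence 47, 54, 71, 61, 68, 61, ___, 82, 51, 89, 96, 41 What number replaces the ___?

75

Reading positions in blocks of 3 reveals the pattern AAB — 2 tracks woven together.
Track A is 47, 54, 61, 68, ?, 82, 89, 96, which is arithmetic with common difference +7.
Track B is 71, 61, 51, 41, which is subtracting 10 each time.
Track A's pattern makes the blank 75.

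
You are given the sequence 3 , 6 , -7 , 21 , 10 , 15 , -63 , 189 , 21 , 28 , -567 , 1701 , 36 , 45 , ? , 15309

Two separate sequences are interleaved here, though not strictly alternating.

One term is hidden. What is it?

Reading positions in blocks of 4 reveals the pattern AABB — 2 tracks woven together.
Track A: 3, 6, 10, 15, 21, 28, 36, 45 (the triangular numbers T_2, T_3, …).
Track B: -7, 21, -63, 189, -567, 1701, ?, 15309 (geometric with ratio -3).
The gap is track B's term 7; the rule gives -5103.

-5103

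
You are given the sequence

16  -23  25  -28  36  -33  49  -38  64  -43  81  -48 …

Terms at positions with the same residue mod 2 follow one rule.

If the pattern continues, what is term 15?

Split by position mod 2 into 2 tracks.
Track A: 16, 25, 36, 49, 64, 81 (perfect squares starting at 4²).
Track B: -23, -28, -33, -38, -43, -48 (arithmetic, step −5).
Term 15 comes from track A (its 8th entry): 121.

121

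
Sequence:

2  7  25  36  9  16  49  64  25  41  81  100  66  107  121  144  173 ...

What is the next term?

280

Reading positions in blocks of 4 reveals the pattern AABB — 2 tracks woven together.
Stream A is 2, 7, 9, 16, 25, 41, 66, 107, 173, which is Fibonacci-style (each term is the sum of the two before it).
Stream B is 25, 36, 49, 64, 81, 100, 121, 144, which is consecutive squares n² from n = 5.
Position 18 falls in stream A as its term 10, giving 280.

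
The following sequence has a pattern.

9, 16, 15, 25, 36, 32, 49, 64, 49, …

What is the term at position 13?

Reading positions in blocks of 3 reveals the pattern AAB — 2 tracks woven together.
Subsequence A: 9, 16, 25, 36, 49, 64 (the squares 3², 4², 5², …).
Subsequence B: 15, 32, 49 (arithmetic with common difference +17).
Position 13 falls in subsequence A as its term 9, giving 121.

121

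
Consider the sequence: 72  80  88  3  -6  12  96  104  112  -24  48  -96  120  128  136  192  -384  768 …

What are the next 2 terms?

The slot pattern repeats as AAABBB (period 6), so there are 2 interleaved tracks.
Track A is 72, 80, 88, 96, 104, 112, 120, 128, 136, which is linear: a_n = 64 + 8·n.
Track B is 3, -6, 12, -24, 48, -96, 192, -384, 768, which is geometric, ×-2 each step.
Position 19 → track A, term 10 = 144.
The 20th slot belongs to track A; its 11th term is 152.

144, 152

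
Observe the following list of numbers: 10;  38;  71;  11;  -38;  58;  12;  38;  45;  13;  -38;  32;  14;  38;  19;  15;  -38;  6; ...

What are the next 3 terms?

16, 38, -7

Split by position mod 3 into 3 tracks.
Track A = 10, 11, 12, 13, 14, 15: arithmetic, step +1.
Track B = 38, -38, 38, -38, 38, -38: oscillating between 38 and -38.
Track C = 71, 58, 45, 32, 19, 6: linear: a_n = 84 − 13·n.
The 19th slot belongs to track A; its 7th term is 16.
Term 20 comes from track B (its 7th entry): 38.
Term 21 comes from track C (its 7th entry): -7.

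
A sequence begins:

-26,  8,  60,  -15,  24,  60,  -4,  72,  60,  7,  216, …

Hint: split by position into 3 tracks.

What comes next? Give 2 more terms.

Split by position mod 3: positions 1, 4, 7, … form one track, and each other residue class forms its own.
Track A = -26, -15, -4, 7: adding 11 each time.
Track B = 8, 24, 72, 216: a geometric progression (common ratio 3).
Track C = 60, 60, 60: the constant sequence 60.
Position 12 falls in track C as its term 4, giving 60.
The 13th slot belongs to track A; its 5th term is 18.

60, 18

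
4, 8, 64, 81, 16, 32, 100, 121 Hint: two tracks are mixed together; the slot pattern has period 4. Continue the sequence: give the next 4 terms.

Positions follow the repeating pattern AABB; grouping by letter gives 2 tracks.
Track A = 4, 8, 16, 32: powers of 2.
Track B = 64, 81, 100, 121: consecutive squares n² from n = 8.
Position 9 → track A, term 5 = 64.
Term 10 comes from track A (its 6th entry): 128.
Position 11 → track B, term 5 = 144.
The 12th slot belongs to track B; its 6th term is 169.

64, 128, 144, 169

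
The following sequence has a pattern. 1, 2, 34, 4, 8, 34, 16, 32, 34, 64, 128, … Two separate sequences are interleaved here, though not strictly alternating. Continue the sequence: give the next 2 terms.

34, 256

The slot pattern repeats as AAB (period 3), so there are 2 interleaved tracks.
Stream A: 1, 2, 4, 8, 16, 32, 64, 128 — powers 2^0, 2^1, 2^2, ….
Stream B: 34, 34, 34 — constant 34.
Position 12 → stream B, term 4 = 34.
Term 13 comes from stream A (its 9th entry): 256.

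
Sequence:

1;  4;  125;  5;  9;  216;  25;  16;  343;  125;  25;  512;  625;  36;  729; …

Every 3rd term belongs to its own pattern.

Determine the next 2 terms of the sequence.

The terms cycle through 3 interleaved subsequences.
Subsequence A: 1, 5, 25, 125, 625. Successive powers of 5.
Subsequence B: 4, 9, 16, 25, 36. Perfect squares starting at 2².
Subsequence C: 125, 216, 343, 512, 729. The cubes 5³, 6³, 7³, ….
The 16th slot belongs to subsequence A; its 6th term is 3125.
Position 17 → subsequence B, term 6 = 49.

3125, 49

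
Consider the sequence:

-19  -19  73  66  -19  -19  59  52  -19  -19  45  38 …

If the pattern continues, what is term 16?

Reading positions in blocks of 4 reveals the pattern AABB — 2 tracks woven together.
Subsequence A: -19, -19, -19, -19, -19, -19 — always -19.
Subsequence B: 73, 66, 59, 52, 45, 38 — subtracting 7 each time.
Position 16 falls in subsequence B as its term 8, giving 24.

24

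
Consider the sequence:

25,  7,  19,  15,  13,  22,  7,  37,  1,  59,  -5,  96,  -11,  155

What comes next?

-17

Split by position mod 2 into 2 tracks.
Stream A: 25, 19, 13, 7, 1, -5, -11 (arithmetic with common difference −6).
Stream B: 7, 15, 22, 37, 59, 96, 155 (each term equals the sum of the previous two).
Position 15 falls in stream A as its term 8, giving -17.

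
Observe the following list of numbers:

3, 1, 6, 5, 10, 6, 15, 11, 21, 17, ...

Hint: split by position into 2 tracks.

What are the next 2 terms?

28, 28

Odd-indexed and even-indexed terms follow separate rules.
Track A: 3, 6, 10, 15, 21. Triangular numbers starting at T_2.
Track B: 1, 5, 6, 11, 17. Fibonacci-style (each term is the sum of the two before it).
Position 11 → track A, term 6 = 28.
The 12th slot belongs to track B; its 6th term is 28.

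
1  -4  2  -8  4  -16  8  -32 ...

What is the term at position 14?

Odd-indexed and even-indexed terms follow separate rules.
Track A: 1, 2, 4, 8 (successive powers of 2).
Track B: -4, -8, -16, -32 (a geometric progression (common ratio 2)).
Position 14 falls in track B as its term 7, giving -256.

-256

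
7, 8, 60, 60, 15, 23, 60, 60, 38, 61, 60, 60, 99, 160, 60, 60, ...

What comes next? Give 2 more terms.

Positions follow the repeating pattern AABB; grouping by letter gives 2 tracks.
Track A: 7, 8, 15, 23, 38, 61, 99, 160 (a Fibonacci-like recurrence a_n = a_{n-1} + a_{n-2}).
Track B: 60, 60, 60, 60, 60, 60, 60, 60 (the constant sequence 60).
Term 17 comes from track A (its 9th entry): 259.
Position 18 falls in track A as its term 10, giving 419.

259, 419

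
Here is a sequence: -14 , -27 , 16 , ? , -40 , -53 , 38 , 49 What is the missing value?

The slot pattern repeats as AABB (period 4), so there are 2 interleaved tracks.
Stream A: -14, -27, -40, -53. Subtracting 13 each time.
Stream B: 16, ?, 38, 49. Adding 11 each time.
Stream B's pattern makes the blank 27.

27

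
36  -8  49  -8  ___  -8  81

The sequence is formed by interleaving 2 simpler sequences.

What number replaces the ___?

Odd-indexed and even-indexed terms follow separate rules.
Stream A is 36, 49, ?, 81, which is consecutive squares n² from n = 6.
Stream B is -8, -8, -8, which is constant -8.
The gap is stream A's term 3; the rule gives 64.

64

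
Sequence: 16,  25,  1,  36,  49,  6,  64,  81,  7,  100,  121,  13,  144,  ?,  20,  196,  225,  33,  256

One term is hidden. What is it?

169

Positions follow the repeating pattern AAB; grouping by letter gives 2 tracks.
Stream A is 16, 25, 36, 49, 64, 81, 100, 121, 144, ?, 196, 225, 256, which is perfect squares starting at 4².
Stream B is 1, 6, 7, 13, 20, 33, which is a Fibonacci-like recurrence a_n = a_{n-1} + a_{n-2}.
Stream A's pattern makes the blank 169.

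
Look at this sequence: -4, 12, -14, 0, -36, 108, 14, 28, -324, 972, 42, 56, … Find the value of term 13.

The slot pattern repeats as AABB (period 4), so there are 2 interleaved tracks.
Subsequence A: -4, 12, -36, 108, -324, 972. A geometric progression (common ratio -3).
Subsequence B: -14, 0, 14, 28, 42, 56. Adding 14 each time.
Term 13 comes from subsequence A (its 7th entry): -2916.

-2916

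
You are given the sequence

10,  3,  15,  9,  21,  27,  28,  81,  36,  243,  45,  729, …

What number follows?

55

Odd-indexed and even-indexed terms follow separate rules.
Track A: 10, 15, 21, 28, 36, 45 — triangular numbers starting at T_4.
Track B: 3, 9, 27, 81, 243, 729 — powers of 3.
Position 13 → track A, term 7 = 55.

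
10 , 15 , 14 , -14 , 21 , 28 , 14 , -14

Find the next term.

36

Reading positions in blocks of 4 reveals the pattern AABB — 2 tracks woven together.
Track A is 10, 15, 21, 28, which is the triangular numbers T_4, T_5, ….
Track B is 14, -14, 14, -14, which is alternating ±14.
Position 9 → track A, term 5 = 36.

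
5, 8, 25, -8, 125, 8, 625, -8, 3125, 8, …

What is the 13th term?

Split by position mod 2 into 2 tracks.
Stream A: 5, 25, 125, 625, 3125. Powers of 5.
Stream B: 8, -8, 8, -8, 8. Alternating ±8.
Term 13 comes from stream A (its 7th entry): 78125.

78125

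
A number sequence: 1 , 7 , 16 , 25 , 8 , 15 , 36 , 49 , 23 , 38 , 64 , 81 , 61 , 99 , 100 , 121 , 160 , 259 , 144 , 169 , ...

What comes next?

Reading positions in blocks of 4 reveals the pattern AABB — 2 tracks woven together.
Subsequence A is 1, 7, 8, 15, 23, 38, 61, 99, 160, 259, which is a Fibonacci-like recurrence a_n = a_{n-1} + a_{n-2}.
Subsequence B is 16, 25, 36, 49, 64, 81, 100, 121, 144, 169, which is consecutive squares n² from n = 4.
Position 21 → subsequence A, term 11 = 419.

419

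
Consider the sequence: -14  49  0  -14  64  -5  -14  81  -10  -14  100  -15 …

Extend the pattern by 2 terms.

Split by position mod 3: positions 1, 4, 7, … form one track, and each other residue class forms its own.
Track A: -14, -14, -14, -14 (constant -14).
Track B: 49, 64, 81, 100 (the squares 7², 8², 9², …).
Track C: 0, -5, -10, -15 (arithmetic, step −5).
Position 13 → track A, term 5 = -14.
Position 14 → track B, term 5 = 121.

-14, 121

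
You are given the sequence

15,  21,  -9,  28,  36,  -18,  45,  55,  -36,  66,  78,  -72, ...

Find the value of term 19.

The slot pattern repeats as AAB (period 3), so there are 2 interleaved tracks.
Subsequence A is 15, 21, 28, 36, 45, 55, 66, 78, which is triangular numbers starting at T_5.
Subsequence B is -9, -18, -36, -72, which is geometric, ×2 each step.
Position 19 → subsequence A, term 13 = 153.

153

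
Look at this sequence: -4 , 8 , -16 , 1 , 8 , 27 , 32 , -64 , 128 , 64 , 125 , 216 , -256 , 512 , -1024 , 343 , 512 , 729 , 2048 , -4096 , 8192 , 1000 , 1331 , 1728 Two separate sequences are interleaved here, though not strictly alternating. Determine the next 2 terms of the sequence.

-16384, 32768

The slot pattern repeats as AAABBB (period 6), so there are 2 interleaved tracks.
Subsequence A: -4, 8, -16, 32, -64, 128, -256, 512, -1024, 2048, -4096, 8192 (geometric, ×-2 each step).
Subsequence B: 1, 8, 27, 64, 125, 216, 343, 512, 729, 1000, 1331, 1728 (perfect cubes starting at 1³).
Position 25 falls in subsequence A as its term 13, giving -16384.
Position 26 → subsequence A, term 14 = 32768.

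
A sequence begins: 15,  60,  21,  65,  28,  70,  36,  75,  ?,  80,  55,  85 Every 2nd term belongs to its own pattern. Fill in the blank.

45

Positions 1, 3, 5, … form one subsequence and positions 2, 4, 6, … form another.
Subsequence A: 15, 21, 28, 36, ?, 55. Triangular numbers n(n+1)/2 for n = 5, 6, ….
Subsequence B: 60, 65, 70, 75, 80, 85. Arithmetic with common difference +5.
The gap is subsequence A's term 5; the rule gives 45.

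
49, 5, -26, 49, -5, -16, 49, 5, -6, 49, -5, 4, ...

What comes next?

49

The terms cycle through 3 interleaved subsequences.
Subsequence A is 49, 49, 49, 49, which is the constant sequence 49.
Subsequence B is 5, -5, 5, -5, which is oscillating between 5 and -5.
Subsequence C is -26, -16, -6, 4, which is arithmetic, step +10.
The 13th slot belongs to subsequence A; its 5th term is 49.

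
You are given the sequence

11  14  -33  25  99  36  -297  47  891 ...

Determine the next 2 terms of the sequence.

58, -2673

Taking every 2nd term gives 2 separate tracks.
Track A is 11, -33, 99, -297, 891, which is multiplying by -3 each time.
Track B is 14, 25, 36, 47, which is linear: a_n = 3 + 11·n.
Position 10 → track B, term 5 = 58.
The 11th slot belongs to track A; its 6th term is -2673.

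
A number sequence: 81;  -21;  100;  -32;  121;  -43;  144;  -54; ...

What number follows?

169

The terms cycle through 2 interleaved subsequences.
Stream A is 81, 100, 121, 144, which is consecutive squares n² from n = 9.
Stream B is -21, -32, -43, -54, which is linear: a_n = -10 − 11·n.
Position 9 → stream A, term 5 = 169.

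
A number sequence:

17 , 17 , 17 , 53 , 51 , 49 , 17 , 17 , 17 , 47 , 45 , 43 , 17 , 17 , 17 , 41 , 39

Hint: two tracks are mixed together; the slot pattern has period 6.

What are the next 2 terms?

The slot pattern repeats as AAABBB (period 6), so there are 2 interleaved tracks.
Track A = 17, 17, 17, 17, 17, 17, 17, 17, 17: the constant sequence 17.
Track B = 53, 51, 49, 47, 45, 43, 41, 39: subtracting 2 each time.
Position 18 falls in track B as its term 9, giving 37.
Position 19 → track A, term 10 = 17.

37, 17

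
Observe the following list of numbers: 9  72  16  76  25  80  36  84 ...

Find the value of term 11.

Split by position mod 2 into 2 tracks.
Subsequence A: 9, 16, 25, 36. Perfect squares starting at 3².
Subsequence B: 72, 76, 80, 84. Adding 4 each time.
Term 11 comes from subsequence A (its 6th entry): 64.

64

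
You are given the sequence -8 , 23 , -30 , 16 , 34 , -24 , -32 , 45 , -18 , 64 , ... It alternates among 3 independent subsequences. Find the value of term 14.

Split by position mod 3 into 3 tracks.
Subsequence A: -8, 16, -32, 64 (geometric with ratio -2).
Subsequence B: 23, 34, 45 (adding 11 each time).
Subsequence C: -30, -24, -18 (adding 6 each time).
Position 14 → subsequence B, term 5 = 67.

67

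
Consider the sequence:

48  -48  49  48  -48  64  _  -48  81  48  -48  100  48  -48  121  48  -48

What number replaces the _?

48

Positions follow the repeating pattern AAB; grouping by letter gives 2 tracks.
Subsequence A: 48, -48, 48, -48, ?, -48, 48, -48, 48, -48, 48, -48 (the oscillation 48·(−1)^(n+1)).
Subsequence B: 49, 64, 81, 100, 121 (the squares 7², 8², 9², …).
Filling subsequence A at index 5 by its rule yields 48.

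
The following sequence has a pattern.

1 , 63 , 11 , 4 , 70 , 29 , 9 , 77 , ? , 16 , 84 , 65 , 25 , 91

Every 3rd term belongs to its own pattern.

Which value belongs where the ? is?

Split by position mod 3 into 3 tracks.
Track A: 1, 4, 9, 16, 25 (the squares 1², 2², 3², …).
Track B: 63, 70, 77, 84, 91 (arithmetic, step +7).
Track C: 11, 29, ?, 65 (adding 18 each time).
The gap is track C's term 3; the rule gives 47.

47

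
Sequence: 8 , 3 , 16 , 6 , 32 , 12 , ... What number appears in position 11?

Taking every 2nd term gives 2 separate tracks.
Subsequence A: 8, 16, 32 — powers 2^3, 2^4, 2^5, ….
Subsequence B: 3, 6, 12 — multiplying by 2 each time.
Term 11 comes from subsequence A (its 6th entry): 256.

256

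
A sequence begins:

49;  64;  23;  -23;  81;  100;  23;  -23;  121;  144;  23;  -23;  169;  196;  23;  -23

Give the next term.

225

Positions follow the repeating pattern AABB; grouping by letter gives 2 tracks.
Track A is 49, 64, 81, 100, 121, 144, 169, 196, which is perfect squares starting at 7².
Track B is 23, -23, 23, -23, 23, -23, 23, -23, which is the oscillation 23·(−1)^(n+1).
Position 17 → track A, term 9 = 225.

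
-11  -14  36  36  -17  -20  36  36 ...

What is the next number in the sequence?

The slot pattern repeats as AABB (period 4), so there are 2 interleaved tracks.
Subsequence A: -11, -14, -17, -20 — subtracting 3 each time.
Subsequence B: 36, 36, 36, 36 — always 36.
The 9th slot belongs to subsequence A; its 5th term is -23.

-23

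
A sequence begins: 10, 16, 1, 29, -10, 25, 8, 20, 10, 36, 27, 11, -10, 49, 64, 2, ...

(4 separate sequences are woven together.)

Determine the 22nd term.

81

The terms cycle through 4 interleaved subsequences.
Track A is 10, -10, 10, -10, which is oscillating between 10 and -10.
Track B is 16, 25, 36, 49, which is the squares 4², 5², 6², ….
Track C is 1, 8, 27, 64, which is perfect cubes starting at 1³.
Track D is 29, 20, 11, 2, which is arithmetic with common difference −9.
The 22nd slot belongs to track B; its 6th term is 81.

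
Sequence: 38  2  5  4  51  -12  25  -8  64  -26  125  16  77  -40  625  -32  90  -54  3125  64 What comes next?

Read the sequence 4 terms at a time; column i is its own pattern.
Stream A: 38, 51, 64, 77, 90 — arithmetic with common difference +13.
Stream B: 2, -12, -26, -40, -54 — subtracting 14 each time.
Stream C: 5, 25, 125, 625, 3125 — powers 5^1, 5^2, 5^3, ….
Stream D: 4, -8, 16, -32, 64 — geometric, ×-2 each step.
Position 21 falls in stream A as its term 6, giving 103.

103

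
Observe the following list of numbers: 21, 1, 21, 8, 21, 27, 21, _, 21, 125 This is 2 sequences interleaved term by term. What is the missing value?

The terms cycle through 2 interleaved subsequences.
Stream A: 21, 21, 21, 21, 21 (the constant sequence 21).
Stream B: 1, 8, 27, ?, 125 (the cubes 1³, 2³, 3³, …).
The gap is stream B's term 4; the rule gives 64.

64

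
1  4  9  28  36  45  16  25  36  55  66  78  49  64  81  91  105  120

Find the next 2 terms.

The slot pattern repeats as AAABBB (period 6), so there are 2 interleaved tracks.
Track A: 1, 4, 9, 16, 25, 36, 49, 64, 81 (the squares 1², 2², 3², …).
Track B: 28, 36, 45, 55, 66, 78, 91, 105, 120 (triangular numbers starting at T_7).
Position 19 → track A, term 10 = 100.
Term 20 comes from track A (its 11th entry): 121.

100, 121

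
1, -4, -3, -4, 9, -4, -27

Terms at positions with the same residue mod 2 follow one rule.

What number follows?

-4

Taking every 2nd term gives 2 separate tracks.
Stream A: 1, -3, 9, -27 — geometric, ×-3 each step.
Stream B: -4, -4, -4 — constant -4.
Position 8 → stream B, term 4 = -4.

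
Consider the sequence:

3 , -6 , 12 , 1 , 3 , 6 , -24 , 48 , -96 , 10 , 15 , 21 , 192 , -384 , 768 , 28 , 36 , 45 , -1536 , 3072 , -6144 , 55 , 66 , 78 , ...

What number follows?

12288

The slot pattern repeats as AAABBB (period 6), so there are 2 interleaved tracks.
Track A is 3, -6, 12, -24, 48, -96, 192, -384, 768, -1536, 3072, -6144, which is geometric with ratio -2.
Track B is 1, 3, 6, 10, 15, 21, 28, 36, 45, 55, 66, 78, which is triangular numbers n(n+1)/2 for n = 1, 2, ….
Term 25 comes from track A (its 13th entry): 12288.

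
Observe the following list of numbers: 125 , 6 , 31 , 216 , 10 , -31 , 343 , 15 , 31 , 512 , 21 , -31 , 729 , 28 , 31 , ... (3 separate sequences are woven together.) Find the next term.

Split by position mod 3 into 3 tracks.
Subsequence A = 125, 216, 343, 512, 729: perfect cubes starting at 5³.
Subsequence B = 6, 10, 15, 21, 28: the triangular numbers T_3, T_4, ….
Subsequence C = 31, -31, 31, -31, 31: the oscillation 31·(−1)^(n+1).
Position 16 falls in subsequence A as its term 6, giving 1000.

1000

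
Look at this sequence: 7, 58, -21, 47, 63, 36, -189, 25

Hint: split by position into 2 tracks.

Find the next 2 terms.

567, 14

Odd-indexed and even-indexed terms follow separate rules.
Subsequence A: 7, -21, 63, -189 (multiplying by -3 each time).
Subsequence B: 58, 47, 36, 25 (subtracting 11 each time).
Position 9 falls in subsequence A as its term 5, giving 567.
Position 10 falls in subsequence B as its term 5, giving 14.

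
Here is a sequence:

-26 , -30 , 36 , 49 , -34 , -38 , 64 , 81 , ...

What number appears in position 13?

-50

Positions follow the repeating pattern AABB; grouping by letter gives 2 tracks.
Subsequence A: -26, -30, -34, -38 — arithmetic with common difference −4.
Subsequence B: 36, 49, 64, 81 — perfect squares starting at 6².
Position 13 falls in subsequence A as its term 7, giving -50.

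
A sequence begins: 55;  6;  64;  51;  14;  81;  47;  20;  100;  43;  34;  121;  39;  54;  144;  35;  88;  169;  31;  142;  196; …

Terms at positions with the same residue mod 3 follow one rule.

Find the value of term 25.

Taking every 3rd term gives 3 separate tracks.
Track A: 55, 51, 47, 43, 39, 35, 31. Linear: a_n = 59 − 4·n.
Track B: 6, 14, 20, 34, 54, 88, 142. A Fibonacci-like recurrence a_n = a_{n-1} + a_{n-2}.
Track C: 64, 81, 100, 121, 144, 169, 196. The squares 8², 9², 10², ….
Term 25 comes from track A (its 9th entry): 23.

23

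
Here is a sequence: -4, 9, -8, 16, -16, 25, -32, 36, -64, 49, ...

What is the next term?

-128

Taking every 2nd term gives 2 separate tracks.
Subsequence A: -4, -8, -16, -32, -64. Multiplying by 2 each time.
Subsequence B: 9, 16, 25, 36, 49. Consecutive squares n² from n = 3.
Position 11 → subsequence A, term 6 = -128.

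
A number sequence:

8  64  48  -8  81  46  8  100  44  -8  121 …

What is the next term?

The terms cycle through 3 interleaved subsequences.
Subsequence A: 8, -8, 8, -8 (alternating ±8).
Subsequence B: 64, 81, 100, 121 (consecutive squares n² from n = 8).
Subsequence C: 48, 46, 44 (subtracting 2 each time).
Position 12 falls in subsequence C as its term 4, giving 42.

42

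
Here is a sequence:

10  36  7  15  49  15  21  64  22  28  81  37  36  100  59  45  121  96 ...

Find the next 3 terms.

55, 144, 155

Split by position mod 3: positions 1, 4, 7, … form one track, and each other residue class forms its own.
Track A is 10, 15, 21, 28, 36, 45, which is the triangular numbers T_4, T_5, ….
Track B is 36, 49, 64, 81, 100, 121, which is the squares 6², 7², 8², ….
Track C is 7, 15, 22, 37, 59, 96, which is a Fibonacci-like recurrence a_n = a_{n-1} + a_{n-2}.
Position 19 falls in track A as its term 7, giving 55.
The 20th slot belongs to track B; its 7th term is 144.
Position 21 → track C, term 7 = 155.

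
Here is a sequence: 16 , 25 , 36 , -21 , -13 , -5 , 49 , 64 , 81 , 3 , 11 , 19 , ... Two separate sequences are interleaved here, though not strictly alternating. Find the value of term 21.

Positions follow the repeating pattern AAABBB; grouping by letter gives 2 tracks.
Subsequence A: 16, 25, 36, 49, 64, 81. Perfect squares starting at 4².
Subsequence B: -21, -13, -5, 3, 11, 19. Adding 8 each time.
The 21st slot belongs to subsequence A; its 12th term is 225.

225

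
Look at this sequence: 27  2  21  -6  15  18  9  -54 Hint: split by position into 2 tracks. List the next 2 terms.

Split by position mod 2 into 2 tracks.
Track A is 27, 21, 15, 9, which is linear: a_n = 33 − 6·n.
Track B is 2, -6, 18, -54, which is a geometric progression (common ratio -3).
The 9th slot belongs to track A; its 5th term is 3.
Position 10 falls in track B as its term 5, giving 162.

3, 162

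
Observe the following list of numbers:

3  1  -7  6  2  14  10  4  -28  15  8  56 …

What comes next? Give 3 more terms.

Split by position mod 3: positions 1, 4, 7, … form one track, and each other residue class forms its own.
Subsequence A: 3, 6, 10, 15 — triangular numbers n(n+1)/2 for n = 2, 3, ….
Subsequence B: 1, 2, 4, 8 — powers 2^0, 2^1, 2^2, ….
Subsequence C: -7, 14, -28, 56 — geometric, ×-2 each step.
Term 13 comes from subsequence A (its 5th entry): 21.
Position 14 falls in subsequence B as its term 5, giving 16.
Term 15 comes from subsequence C (its 5th entry): -112.

21, 16, -112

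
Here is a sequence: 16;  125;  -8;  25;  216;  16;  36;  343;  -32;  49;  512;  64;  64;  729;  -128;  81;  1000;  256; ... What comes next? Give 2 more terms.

100, 1331

Split by position mod 3: positions 1, 4, 7, … form one track, and each other residue class forms its own.
Track A: 16, 25, 36, 49, 64, 81 (the squares 4², 5², 6², …).
Track B: 125, 216, 343, 512, 729, 1000 (perfect cubes starting at 5³).
Track C: -8, 16, -32, 64, -128, 256 (multiplying by -2 each time).
The 19th slot belongs to track A; its 7th term is 100.
Term 20 comes from track B (its 7th entry): 1331.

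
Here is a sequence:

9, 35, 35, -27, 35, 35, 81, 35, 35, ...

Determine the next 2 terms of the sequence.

-243, 35

The slot pattern repeats as ABB (period 3), so there are 2 interleaved tracks.
Subsequence A = 9, -27, 81: multiplying by -3 each time.
Subsequence B = 35, 35, 35, 35, 35, 35: always 35.
The 10th slot belongs to subsequence A; its 4th term is -243.
Position 11 → subsequence B, term 7 = 35.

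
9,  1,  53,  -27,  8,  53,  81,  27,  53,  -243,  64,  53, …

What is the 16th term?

Read the sequence 3 terms at a time; column i is its own pattern.
Track A: 9, -27, 81, -243. Geometric with ratio -3.
Track B: 1, 8, 27, 64. The cubes 1³, 2³, 3³, ….
Track C: 53, 53, 53, 53. The constant sequence 53.
Position 16 → track A, term 6 = -2187.

-2187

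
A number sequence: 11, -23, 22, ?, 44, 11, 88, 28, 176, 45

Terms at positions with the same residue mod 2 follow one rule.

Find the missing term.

-6

Split by position mod 2 into 2 tracks.
Subsequence A: 11, 22, 44, 88, 176. Multiplying by 2 each time.
Subsequence B: -23, ?, 11, 28, 45. Linear: a_n = -40 + 17·n.
The gap is subsequence B's term 2; the rule gives -6.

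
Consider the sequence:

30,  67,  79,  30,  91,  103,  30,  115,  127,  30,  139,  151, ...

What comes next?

The slot pattern repeats as ABB (period 3), so there are 2 interleaved tracks.
Track A is 30, 30, 30, 30, which is the constant sequence 30.
Track B is 67, 79, 91, 103, 115, 127, 139, 151, which is adding 12 each time.
The 13th slot belongs to track A; its 5th term is 30.

30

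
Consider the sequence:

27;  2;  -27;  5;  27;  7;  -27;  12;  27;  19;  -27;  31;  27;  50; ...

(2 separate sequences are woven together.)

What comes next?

-27

The terms cycle through 2 interleaved subsequences.
Stream A: 27, -27, 27, -27, 27, -27, 27 — alternating ±27.
Stream B: 2, 5, 7, 12, 19, 31, 50 — each term equals the sum of the previous two.
The 15th slot belongs to stream A; its 8th term is -27.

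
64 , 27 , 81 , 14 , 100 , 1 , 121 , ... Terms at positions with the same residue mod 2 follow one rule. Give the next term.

-12

Positions 1, 3, 5, … form one subsequence and positions 2, 4, 6, … form another.
Stream A: 64, 81, 100, 121 (consecutive squares n² from n = 8).
Stream B: 27, 14, 1 (linear: a_n = 40 − 13·n).
Position 8 falls in stream B as its term 4, giving -12.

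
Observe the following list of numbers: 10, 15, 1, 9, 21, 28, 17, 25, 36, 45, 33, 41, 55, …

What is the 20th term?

The slot pattern repeats as AABB (period 4), so there are 2 interleaved tracks.
Stream A is 10, 15, 21, 28, 36, 45, 55, which is triangular numbers starting at T_4.
Stream B is 1, 9, 17, 25, 33, 41, which is arithmetic, step +8.
The 20th slot belongs to stream B; its 10th term is 73.

73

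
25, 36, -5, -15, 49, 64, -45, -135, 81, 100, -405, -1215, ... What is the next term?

121

Reading positions in blocks of 4 reveals the pattern AABB — 2 tracks woven together.
Subsequence A: 25, 36, 49, 64, 81, 100 — the squares 5², 6², 7², ….
Subsequence B: -5, -15, -45, -135, -405, -1215 — geometric with ratio 3.
The 13th slot belongs to subsequence A; its 7th term is 121.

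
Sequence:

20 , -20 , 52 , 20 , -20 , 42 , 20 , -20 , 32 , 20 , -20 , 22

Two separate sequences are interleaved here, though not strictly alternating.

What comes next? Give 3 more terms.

20, -20, 12

Reading positions in blocks of 3 reveals the pattern AAB — 2 tracks woven together.
Subsequence A: 20, -20, 20, -20, 20, -20, 20, -20. The oscillation 20·(−1)^(n+1).
Subsequence B: 52, 42, 32, 22. Linear: a_n = 62 − 10·n.
Position 13 falls in subsequence A as its term 9, giving 20.
The 14th slot belongs to subsequence A; its 10th term is -20.
Position 15 → subsequence B, term 5 = 12.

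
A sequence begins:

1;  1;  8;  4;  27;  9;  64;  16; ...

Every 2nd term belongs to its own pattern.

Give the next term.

125

Odd-indexed and even-indexed terms follow separate rules.
Stream A: 1, 8, 27, 64. Consecutive cubes n³ from n = 1.
Stream B: 1, 4, 9, 16. Perfect squares starting at 1².
The 9th slot belongs to stream A; its 5th term is 125.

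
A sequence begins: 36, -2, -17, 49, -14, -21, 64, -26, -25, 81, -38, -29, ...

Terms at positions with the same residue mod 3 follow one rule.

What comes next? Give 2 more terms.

Split by position mod 3: positions 1, 4, 7, … form one track, and each other residue class forms its own.
Stream A: 36, 49, 64, 81 (consecutive squares n² from n = 6).
Stream B: -2, -14, -26, -38 (arithmetic, step −12).
Stream C: -17, -21, -25, -29 (subtracting 4 each time).
Term 13 comes from stream A (its 5th entry): 100.
The 14th slot belongs to stream B; its 5th term is -50.

100, -50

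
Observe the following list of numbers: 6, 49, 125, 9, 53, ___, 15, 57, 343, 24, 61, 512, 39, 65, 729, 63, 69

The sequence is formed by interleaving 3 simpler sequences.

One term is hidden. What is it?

216

Read the sequence 3 terms at a time; column i is its own pattern.
Stream A: 6, 9, 15, 24, 39, 63 — a Fibonacci-like recurrence a_n = a_{n-1} + a_{n-2}.
Stream B: 49, 53, 57, 61, 65, 69 — adding 4 each time.
Stream C: 125, ?, 343, 512, 729 — consecutive cubes n³ from n = 5.
Stream C's pattern makes the blank 216.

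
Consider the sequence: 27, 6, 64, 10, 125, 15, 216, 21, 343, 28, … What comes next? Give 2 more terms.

Odd-indexed and even-indexed terms follow separate rules.
Stream A: 27, 64, 125, 216, 343 (the cubes 3³, 4³, 5³, …).
Stream B: 6, 10, 15, 21, 28 (triangular numbers n(n+1)/2 for n = 3, 4, …).
Position 11 → stream A, term 6 = 512.
Position 12 falls in stream B as its term 6, giving 36.

512, 36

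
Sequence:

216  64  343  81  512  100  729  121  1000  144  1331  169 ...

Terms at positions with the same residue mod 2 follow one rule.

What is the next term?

Taking every 2nd term gives 2 separate tracks.
Track A: 216, 343, 512, 729, 1000, 1331 (perfect cubes starting at 6³).
Track B: 64, 81, 100, 121, 144, 169 (consecutive squares n² from n = 8).
The 13th slot belongs to track A; its 7th term is 1728.

1728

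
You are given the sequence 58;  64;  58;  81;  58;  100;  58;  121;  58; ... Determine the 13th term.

58

Odd-indexed and even-indexed terms follow separate rules.
Track A: 58, 58, 58, 58, 58 (the constant sequence 58).
Track B: 64, 81, 100, 121 (consecutive squares n² from n = 8).
Position 13 → track A, term 7 = 58.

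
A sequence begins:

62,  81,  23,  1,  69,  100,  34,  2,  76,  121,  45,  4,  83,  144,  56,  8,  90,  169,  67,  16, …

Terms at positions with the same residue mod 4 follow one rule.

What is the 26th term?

225

The terms cycle through 4 interleaved subsequences.
Track A: 62, 69, 76, 83, 90 — arithmetic with common difference +7.
Track B: 81, 100, 121, 144, 169 — the squares 9², 10², 11², ….
Track C: 23, 34, 45, 56, 67 — linear: a_n = 12 + 11·n.
Track D: 1, 2, 4, 8, 16 — powers of 2.
Position 26 falls in track B as its term 7, giving 225.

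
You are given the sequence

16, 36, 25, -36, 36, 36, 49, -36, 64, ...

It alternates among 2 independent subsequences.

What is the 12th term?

The terms cycle through 2 interleaved subsequences.
Subsequence A is 16, 25, 36, 49, 64, which is consecutive squares n² from n = 4.
Subsequence B is 36, -36, 36, -36, which is the oscillation 36·(−1)^(n+1).
Position 12 → subsequence B, term 6 = -36.

-36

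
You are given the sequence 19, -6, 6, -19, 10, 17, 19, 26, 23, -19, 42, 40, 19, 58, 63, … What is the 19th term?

19

Split by position mod 3 into 3 tracks.
Stream A: 19, -19, 19, -19, 19 (oscillating between 19 and -19).
Stream B: -6, 10, 26, 42, 58 (linear: a_n = -22 + 16·n).
Stream C: 6, 17, 23, 40, 63 (Fibonacci-style (each term is the sum of the two before it)).
Position 19 → stream A, term 7 = 19.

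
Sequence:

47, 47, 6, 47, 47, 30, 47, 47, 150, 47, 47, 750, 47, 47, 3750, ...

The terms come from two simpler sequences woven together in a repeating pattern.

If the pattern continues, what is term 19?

The slot pattern repeats as AAB (period 3), so there are 2 interleaved tracks.
Track A: 47, 47, 47, 47, 47, 47, 47, 47, 47, 47 — constant 47.
Track B: 6, 30, 150, 750, 3750 — multiplying by 5 each time.
The 19th slot belongs to track A; its 13th term is 47.

47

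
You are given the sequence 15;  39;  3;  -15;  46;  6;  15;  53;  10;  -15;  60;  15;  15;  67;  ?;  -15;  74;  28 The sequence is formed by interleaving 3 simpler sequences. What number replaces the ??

21

Split by position mod 3: positions 1, 4, 7, … form one track, and each other residue class forms its own.
Stream A = 15, -15, 15, -15, 15, -15: oscillating between 15 and -15.
Stream B = 39, 46, 53, 60, 67, 74: arithmetic, step +7.
Stream C = 3, 6, 10, 15, ?, 28: triangular numbers starting at T_2.
Stream C's pattern makes the blank 21.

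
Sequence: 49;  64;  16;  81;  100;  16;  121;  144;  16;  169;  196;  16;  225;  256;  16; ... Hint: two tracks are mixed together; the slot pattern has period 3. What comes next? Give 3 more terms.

289, 324, 16

Reading positions in blocks of 3 reveals the pattern AAB — 2 tracks woven together.
Stream A: 49, 64, 81, 100, 121, 144, 169, 196, 225, 256 (consecutive squares n² from n = 7).
Stream B: 16, 16, 16, 16, 16 (always 16).
The 16th slot belongs to stream A; its 11th term is 289.
The 17th slot belongs to stream A; its 12th term is 324.
Position 18 falls in stream B as its term 6, giving 16.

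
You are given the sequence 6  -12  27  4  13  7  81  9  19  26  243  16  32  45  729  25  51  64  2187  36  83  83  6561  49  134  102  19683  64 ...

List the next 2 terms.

Split by position mod 4: positions 1, 5, 9, … form one track, and each other residue class forms its own.
Track A: 6, 13, 19, 32, 51, 83, 134 (a Fibonacci-like recurrence a_n = a_{n-1} + a_{n-2}).
Track B: -12, 7, 26, 45, 64, 83, 102 (linear: a_n = -31 + 19·n).
Track C: 27, 81, 243, 729, 2187, 6561, 19683 (powers of 3).
Track D: 4, 9, 16, 25, 36, 49, 64 (the squares 2², 3², 4², …).
The 29th slot belongs to track A; its 8th term is 217.
Position 30 → track B, term 8 = 121.

217, 121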